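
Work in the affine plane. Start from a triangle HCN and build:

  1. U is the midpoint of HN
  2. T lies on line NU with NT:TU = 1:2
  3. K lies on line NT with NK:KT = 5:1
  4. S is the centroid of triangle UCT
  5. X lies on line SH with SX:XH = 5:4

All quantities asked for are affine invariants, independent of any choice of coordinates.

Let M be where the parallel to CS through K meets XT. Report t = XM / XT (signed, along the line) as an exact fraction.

t = 61/58

Set H = (0, 0), C = (1, 0), N = (0, 1); any affine frame gives the same invariant.
1. U is the midpoint of HN ⇒ U = (0, 1/2)
2. T lies on line NU with NT:TU = 1:2 ⇒ T = (0, 5/6)
3. K lies on line NT with NK:KT = 5:1 ⇒ K = (0, 31/36)
4. S is the centroid of triangle UCT ⇒ S = (1/3, 4/9)
5. X lies on line SH with SX:XH = 5:4 ⇒ X = (4/27, 16/81)
through K parallel to CS: direction (-2/3, 4/9); meets XT at M = (-2/261, 2713/3132)
M = X + t·(T−X) with t = 61/58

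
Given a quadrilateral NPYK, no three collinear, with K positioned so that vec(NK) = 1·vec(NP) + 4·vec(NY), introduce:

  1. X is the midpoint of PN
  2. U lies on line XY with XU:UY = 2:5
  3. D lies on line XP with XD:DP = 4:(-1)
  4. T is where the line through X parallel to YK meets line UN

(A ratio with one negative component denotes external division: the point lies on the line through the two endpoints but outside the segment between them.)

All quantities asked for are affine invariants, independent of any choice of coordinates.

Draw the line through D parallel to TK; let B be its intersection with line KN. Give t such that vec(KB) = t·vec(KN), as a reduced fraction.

Choose coordinates N = (0, 0), P = (1, 0), Y = (0, 1), K = (1, 4).
1. X is the midpoint of PN ⇒ X = (1/2, 0)
2. U lies on line XY with XU:UY = 2:5 ⇒ U = (5/14, 2/7)
3. D lies on line XP with XD:DP = 4:(-1) ⇒ D = (7/6, 0)
4. T is where the line through X parallel to YK meets line UN ⇒ T = (15/22, 6/11)
through D parallel to TK: direction (7/22, 38/11); meets KN at B = (133/72, 133/18)
B = K + t·(N−K) with t = -61/72

t = -61/72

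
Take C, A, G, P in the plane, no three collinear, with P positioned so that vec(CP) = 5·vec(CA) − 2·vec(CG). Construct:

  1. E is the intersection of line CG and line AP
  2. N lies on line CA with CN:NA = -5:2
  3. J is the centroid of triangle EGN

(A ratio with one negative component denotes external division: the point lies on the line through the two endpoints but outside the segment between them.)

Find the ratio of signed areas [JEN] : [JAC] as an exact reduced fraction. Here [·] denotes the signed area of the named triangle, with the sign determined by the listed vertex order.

Choose coordinates C = (0, 0), A = (1, 0), G = (0, 1), P = (5, -2).
1. E is the intersection of line CG and line AP ⇒ E = (0, 1/2)
2. N lies on line CA with CN:NA = -5:2 ⇒ N = (5/3, 0)
3. J is the centroid of triangle EGN ⇒ J = (5/9, 1/2)
2·[JEN] = 5/18, 2·[JAC] = -1/2
[JEN]:[JAC] = 5/18:-1/2 = -5/9

[JEN]:[JAC] = -5/9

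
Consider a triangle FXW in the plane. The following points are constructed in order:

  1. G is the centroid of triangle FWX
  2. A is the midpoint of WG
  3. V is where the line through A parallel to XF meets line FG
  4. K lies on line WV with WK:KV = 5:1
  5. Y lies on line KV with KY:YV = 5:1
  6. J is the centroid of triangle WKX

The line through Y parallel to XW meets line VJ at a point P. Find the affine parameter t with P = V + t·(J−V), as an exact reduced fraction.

Set F = (0, 0), X = (1, 0), W = (0, 1); any affine frame gives the same invariant.
1. G is the centroid of triangle FWX ⇒ G = (1/3, 1/3)
2. A is the midpoint of WG ⇒ A = (1/6, 2/3)
3. V is where the line through A parallel to XF meets line FG ⇒ V = (2/3, 2/3)
4. K lies on line WV with WK:KV = 5:1 ⇒ K = (5/9, 13/18)
5. Y lies on line KV with KY:YV = 5:1 ⇒ Y = (35/54, 73/108)
6. J is the centroid of triangle WKX ⇒ J = (14/27, 31/54)
through Y parallel to XW: direction (-1, 1); meets VJ at P = (232/351, 931/1404)
P = V + t·(J−V) with t = 1/26

t = 1/26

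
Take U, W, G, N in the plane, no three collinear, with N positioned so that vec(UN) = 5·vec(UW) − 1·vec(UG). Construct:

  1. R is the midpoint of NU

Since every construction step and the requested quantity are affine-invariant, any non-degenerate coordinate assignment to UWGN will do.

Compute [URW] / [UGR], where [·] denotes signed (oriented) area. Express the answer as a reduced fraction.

Work in coordinates with U = (0, 0), W = (1, 0), G = (0, 1), N = (5, -1).
1. R is the midpoint of NU ⇒ R = (5/2, -1/2)
2·[URW] = 1/2, 2·[UGR] = -5/2
[URW]:[UGR] = 1/2:-5/2 = -1/5

[URW]:[UGR] = -1/5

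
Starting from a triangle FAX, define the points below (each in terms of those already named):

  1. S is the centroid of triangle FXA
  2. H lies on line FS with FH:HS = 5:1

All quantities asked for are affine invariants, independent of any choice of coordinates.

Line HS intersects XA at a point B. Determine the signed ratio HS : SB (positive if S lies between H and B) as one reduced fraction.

HS:SB = 1/3

Work in coordinates with F = (0, 0), A = (1, 0), X = (0, 1).
1. S is the centroid of triangle FXA ⇒ S = (1/3, 1/3)
2. H lies on line FS with FH:HS = 5:1 ⇒ H = (5/18, 5/18)
line HS meets XA at B = (1/2, 1/2)
S = H + t·(B−H) with t = 1/4, so HS:SB = 1/4:3/4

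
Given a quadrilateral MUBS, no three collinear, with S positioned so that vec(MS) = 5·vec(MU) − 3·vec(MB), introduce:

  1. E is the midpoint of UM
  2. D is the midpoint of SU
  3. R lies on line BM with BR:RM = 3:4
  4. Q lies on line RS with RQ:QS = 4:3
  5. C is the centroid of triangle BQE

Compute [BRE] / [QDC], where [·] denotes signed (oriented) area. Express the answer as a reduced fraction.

[BRE]:[QDC] = 126/79

Assign M = (0, 0), U = (1, 0), B = (0, 1), S = (5, -3) — the answer is frame-independent, so this choice is without loss of generality.
1. E is the midpoint of UM ⇒ E = (1/2, 0)
2. D is the midpoint of SU ⇒ D = (3, -3/2)
3. R lies on line BM with BR:RM = 3:4 ⇒ R = (0, 4/7)
4. Q lies on line RS with RQ:QS = 4:3 ⇒ Q = (20/7, -72/49)
5. C is the centroid of triangle BQE ⇒ C = (47/42, -23/147)
2·[BRE] = 3/14, 2·[QDC] = 79/588
[BRE]:[QDC] = 3/14:79/588 = 126/79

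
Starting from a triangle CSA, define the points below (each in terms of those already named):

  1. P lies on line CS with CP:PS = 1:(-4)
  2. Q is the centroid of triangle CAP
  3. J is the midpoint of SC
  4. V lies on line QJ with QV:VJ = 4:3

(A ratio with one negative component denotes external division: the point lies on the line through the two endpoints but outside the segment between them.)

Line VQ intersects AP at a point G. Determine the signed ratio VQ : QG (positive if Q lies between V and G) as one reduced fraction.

Choose coordinates C = (0, 0), S = (1, 0), A = (0, 1).
1. P lies on line CS with CP:PS = 1:(-4) ⇒ P = (-1/3, 0)
2. Q is the centroid of triangle CAP ⇒ Q = (-1/9, 1/3)
3. J is the midpoint of SC ⇒ J = (1/2, 0)
4. V lies on line QJ with QV:VJ = 4:3 ⇒ V = (5/21, 1/7)
line VQ meets AP at G = (-8/39, 5/13)
Q = V + t·(G−V) with t = 26/33, so VQ:QG = 26/33:7/33

VQ:QG = 26/7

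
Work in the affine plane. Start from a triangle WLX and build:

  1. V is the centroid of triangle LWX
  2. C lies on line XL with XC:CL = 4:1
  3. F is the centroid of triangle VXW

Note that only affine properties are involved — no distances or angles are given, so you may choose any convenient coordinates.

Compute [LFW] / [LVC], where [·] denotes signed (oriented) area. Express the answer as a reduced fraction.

Work in coordinates with W = (0, 0), L = (1, 0), X = (0, 1).
1. V is the centroid of triangle LWX ⇒ V = (1/3, 1/3)
2. C lies on line XL with XC:CL = 4:1 ⇒ C = (4/5, 1/5)
3. F is the centroid of triangle VXW ⇒ F = (1/9, 4/9)
2·[LFW] = 4/9, 2·[LVC] = -1/15
[LFW]:[LVC] = 4/9:-1/15 = -20/3

[LFW]:[LVC] = -20/3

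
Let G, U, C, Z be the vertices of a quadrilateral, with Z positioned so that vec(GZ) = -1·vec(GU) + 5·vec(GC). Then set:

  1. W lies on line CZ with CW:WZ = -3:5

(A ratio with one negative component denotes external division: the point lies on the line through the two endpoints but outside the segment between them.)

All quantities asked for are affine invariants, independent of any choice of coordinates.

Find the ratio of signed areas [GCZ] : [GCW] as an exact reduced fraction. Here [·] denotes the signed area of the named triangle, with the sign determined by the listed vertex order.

[GCZ]:[GCW] = -2/3

Assign G = (0, 0), U = (1, 0), C = (0, 1), Z = (-1, 5) — the answer is frame-independent, so this choice is without loss of generality.
1. W lies on line CZ with CW:WZ = -3:5 ⇒ W = (3/2, -5)
2·[GCZ] = 1, 2·[GCW] = -3/2
[GCZ]:[GCW] = 1:-3/2 = -2/3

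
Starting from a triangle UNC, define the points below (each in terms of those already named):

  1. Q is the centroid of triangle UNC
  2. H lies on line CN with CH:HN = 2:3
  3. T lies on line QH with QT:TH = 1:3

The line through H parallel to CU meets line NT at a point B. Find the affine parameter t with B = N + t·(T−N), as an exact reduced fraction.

t = 12/13

Set U = (0, 0), N = (1, 0), C = (0, 1); any affine frame gives the same invariant.
1. Q is the centroid of triangle UNC ⇒ Q = (1/3, 1/3)
2. H lies on line CN with CH:HN = 2:3 ⇒ H = (2/5, 3/5)
3. T lies on line QH with QT:TH = 1:3 ⇒ T = (7/20, 2/5)
through H parallel to CU: direction (0, -1); meets NT at B = (2/5, 24/65)
B = N + t·(T−N) with t = 12/13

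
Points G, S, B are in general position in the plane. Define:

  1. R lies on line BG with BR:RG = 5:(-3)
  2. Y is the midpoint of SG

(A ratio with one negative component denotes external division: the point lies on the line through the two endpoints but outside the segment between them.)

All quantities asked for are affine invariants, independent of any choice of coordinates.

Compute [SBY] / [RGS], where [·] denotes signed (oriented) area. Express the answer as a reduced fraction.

Assign G = (0, 0), S = (1, 0), B = (0, 1) — the answer is frame-independent, so this choice is without loss of generality.
1. R lies on line BG with BR:RG = 5:(-3) ⇒ R = (0, -3/2)
2. Y is the midpoint of SG ⇒ Y = (1/2, 0)
2·[SBY] = 1/2, 2·[RGS] = -3/2
[SBY]:[RGS] = 1/2:-3/2 = -1/3

[SBY]:[RGS] = -1/3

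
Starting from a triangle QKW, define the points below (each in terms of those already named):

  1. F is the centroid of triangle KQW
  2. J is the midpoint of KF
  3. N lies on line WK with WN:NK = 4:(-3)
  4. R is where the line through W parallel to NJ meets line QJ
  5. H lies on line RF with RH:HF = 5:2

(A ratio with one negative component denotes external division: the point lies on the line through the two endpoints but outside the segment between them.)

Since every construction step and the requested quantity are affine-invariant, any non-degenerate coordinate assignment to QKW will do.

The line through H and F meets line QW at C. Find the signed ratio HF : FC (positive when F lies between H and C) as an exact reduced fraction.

HF:FC = 3/7

Choose coordinates Q = (0, 0), K = (1, 0), W = (0, 1).
1. F is the centroid of triangle KQW ⇒ F = (1/3, 1/3)
2. J is the midpoint of KF ⇒ J = (2/3, 1/6)
3. N lies on line WK with WN:NK = 4:(-3) ⇒ N = (4, -3)
4. R is where the line through W parallel to NJ meets line QJ ⇒ R = (5/6, 5/24)
5. H lies on line RF with RH:HF = 5:2 ⇒ H = (10/21, 25/84)
line HF meets QW at C = (0, 5/12)
F = H + t·(C−H) with t = 3/10, so HF:FC = 3/10:7/10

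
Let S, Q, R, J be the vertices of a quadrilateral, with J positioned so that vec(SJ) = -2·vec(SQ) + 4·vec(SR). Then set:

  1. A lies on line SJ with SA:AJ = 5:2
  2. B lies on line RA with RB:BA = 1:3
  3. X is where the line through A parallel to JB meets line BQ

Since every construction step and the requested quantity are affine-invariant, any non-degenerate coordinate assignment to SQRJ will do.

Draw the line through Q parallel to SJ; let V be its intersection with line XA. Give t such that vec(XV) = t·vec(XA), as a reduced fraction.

t = -205/27

Assign S = (0, 0), Q = (1, 0), R = (0, 1), J = (-2, 4) — the answer is frame-independent, so this choice is without loss of generality.
1. A lies on line SJ with SA:AJ = 5:2 ⇒ A = (-10/7, 20/7)
2. B lies on line RA with RB:BA = 1:3 ⇒ B = (-5/14, 41/28)
3. X is where the line through A parallel to JB meets line BQ ⇒ X = (-373/406, 1681/812)
through Q parallel to SJ: direction (-2, 4); meets XA at V = (62/21, -82/21)
V = X + t·(A−X) with t = -205/27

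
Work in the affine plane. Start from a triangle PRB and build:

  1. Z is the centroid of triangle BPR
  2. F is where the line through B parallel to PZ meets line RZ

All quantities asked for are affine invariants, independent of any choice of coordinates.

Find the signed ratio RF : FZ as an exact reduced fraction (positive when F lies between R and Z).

Work in coordinates with P = (0, 0), R = (1, 0), B = (0, 1).
1. Z is the centroid of triangle BPR ⇒ Z = (1/3, 1/3)
2. F is where the line through B parallel to PZ meets line RZ ⇒ F = (-1/3, 2/3)
F = R + t·(Z−R) with t = 2, so RF:FZ = t:(1−t) = 2:-1

RF:FZ = -2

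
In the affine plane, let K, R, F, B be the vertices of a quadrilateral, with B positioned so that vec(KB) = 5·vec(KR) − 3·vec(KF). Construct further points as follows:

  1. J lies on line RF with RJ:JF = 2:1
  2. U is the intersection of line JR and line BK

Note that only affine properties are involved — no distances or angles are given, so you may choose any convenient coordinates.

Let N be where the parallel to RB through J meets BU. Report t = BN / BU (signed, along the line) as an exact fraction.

Choose coordinates K = (0, 0), R = (1, 0), F = (0, 1), B = (5, -3).
1. J lies on line RF with RJ:JF = 2:1 ⇒ J = (1/3, 2/3)
2. U is the intersection of line JR and line BK ⇒ U = (5/2, -3/2)
through J parallel to RB: direction (4, -3); meets BU at N = (55/9, -11/3)
N = B + t·(U−B) with t = -4/9

t = -4/9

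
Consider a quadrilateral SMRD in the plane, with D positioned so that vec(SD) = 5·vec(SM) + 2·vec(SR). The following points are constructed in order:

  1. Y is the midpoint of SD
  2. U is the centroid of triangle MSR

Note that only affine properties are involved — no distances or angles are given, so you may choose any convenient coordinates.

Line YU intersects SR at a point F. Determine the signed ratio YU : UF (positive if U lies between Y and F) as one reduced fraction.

Set S = (0, 0), M = (1, 0), R = (0, 1), D = (5, 2); any affine frame gives the same invariant.
1. Y is the midpoint of SD ⇒ Y = (5/2, 1)
2. U is the centroid of triangle MSR ⇒ U = (1/3, 1/3)
line YU meets SR at F = (0, 3/13)
U = Y + t·(F−Y) with t = 13/15, so YU:UF = 13/15:2/15

YU:UF = 13/2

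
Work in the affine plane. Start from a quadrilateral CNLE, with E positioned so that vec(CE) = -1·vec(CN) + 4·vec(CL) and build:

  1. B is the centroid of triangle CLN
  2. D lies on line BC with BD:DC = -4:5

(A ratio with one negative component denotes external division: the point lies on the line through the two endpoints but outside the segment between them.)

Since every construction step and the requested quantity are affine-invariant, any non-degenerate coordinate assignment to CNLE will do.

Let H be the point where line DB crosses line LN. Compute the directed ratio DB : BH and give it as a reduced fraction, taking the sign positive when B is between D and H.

DB:BH = -8

Work in coordinates with C = (0, 0), N = (1, 0), L = (0, 1), E = (-1, 4).
1. B is the centroid of triangle CLN ⇒ B = (1/3, 1/3)
2. D lies on line BC with BD:DC = -4:5 ⇒ D = (5/3, 5/3)
line DB meets LN at H = (1/2, 1/2)
B = D + t·(H−D) with t = 8/7, so DB:BH = 8/7:-1/7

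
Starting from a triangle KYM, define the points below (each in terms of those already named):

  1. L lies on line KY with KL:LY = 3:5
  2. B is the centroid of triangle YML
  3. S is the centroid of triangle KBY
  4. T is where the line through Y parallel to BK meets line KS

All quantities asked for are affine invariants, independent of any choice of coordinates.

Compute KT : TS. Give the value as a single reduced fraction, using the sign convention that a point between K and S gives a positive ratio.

Choose coordinates K = (0, 0), Y = (1, 0), M = (0, 1).
1. L lies on line KY with KL:LY = 3:5 ⇒ L = (3/8, 0)
2. B is the centroid of triangle YML ⇒ B = (11/24, 1/3)
3. S is the centroid of triangle KBY ⇒ S = (35/72, 1/9)
4. T is where the line through Y parallel to BK meets line KS ⇒ T = (35/24, 1/3)
T = K + t·(S−K) with t = 3, so KT:TS = t:(1−t) = 3:-2

KT:TS = -3/2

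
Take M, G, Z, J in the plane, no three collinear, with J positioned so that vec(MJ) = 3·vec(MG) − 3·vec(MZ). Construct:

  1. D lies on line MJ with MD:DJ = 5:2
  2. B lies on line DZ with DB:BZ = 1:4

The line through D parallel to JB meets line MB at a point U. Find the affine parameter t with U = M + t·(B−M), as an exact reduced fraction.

Choose coordinates M = (0, 0), G = (1, 0), Z = (0, 1), J = (3, -3).
1. D lies on line MJ with MD:DJ = 5:2 ⇒ D = (15/7, -15/7)
2. B lies on line DZ with DB:BZ = 1:4 ⇒ B = (12/7, -53/35)
through D parallel to JB: direction (-9/7, 52/35); meets MB at U = (60/49, -53/49)
U = M + t·(B−M) with t = 5/7

t = 5/7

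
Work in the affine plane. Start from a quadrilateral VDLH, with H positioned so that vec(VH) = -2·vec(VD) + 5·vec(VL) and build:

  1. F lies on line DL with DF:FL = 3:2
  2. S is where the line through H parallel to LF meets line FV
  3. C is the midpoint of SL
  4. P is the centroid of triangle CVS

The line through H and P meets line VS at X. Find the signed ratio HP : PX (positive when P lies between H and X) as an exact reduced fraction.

HP:PX = 47

Work in coordinates with V = (0, 0), D = (1, 0), L = (0, 1), H = (-2, 5).
1. F lies on line DL with DF:FL = 3:2 ⇒ F = (2/5, 3/5)
2. S is where the line through H parallel to LF meets line FV ⇒ S = (6/5, 9/5)
3. C is the midpoint of SL ⇒ C = (3/5, 7/5)
4. P is the centroid of triangle CVS ⇒ P = (3/5, 16/15)
line HP meets VS at X = (154/235, 231/235)
P = H + t·(X−H) with t = 47/48, so HP:PX = 47/48:1/48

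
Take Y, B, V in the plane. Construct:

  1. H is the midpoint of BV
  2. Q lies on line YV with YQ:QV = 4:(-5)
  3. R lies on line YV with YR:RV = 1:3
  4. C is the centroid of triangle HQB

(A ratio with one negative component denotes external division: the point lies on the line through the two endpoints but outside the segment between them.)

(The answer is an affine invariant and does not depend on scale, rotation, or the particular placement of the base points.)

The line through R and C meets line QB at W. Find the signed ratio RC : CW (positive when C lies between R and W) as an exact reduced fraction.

Assign Y = (0, 0), B = (1, 0), V = (0, 1) — the answer is frame-independent, so this choice is without loss of generality.
1. H is the midpoint of BV ⇒ H = (1/2, 1/2)
2. Q lies on line YV with YQ:QV = 4:(-5) ⇒ Q = (0, -4)
3. R lies on line YV with YR:RV = 1:3 ⇒ R = (0, 1/4)
4. C is the centroid of triangle HQB ⇒ C = (1/2, -7/6)
line RC meets QB at W = (51/82, -62/41)
C = R + t·(W−R) with t = 41/51, so RC:CW = 41/51:10/51

RC:CW = 41/10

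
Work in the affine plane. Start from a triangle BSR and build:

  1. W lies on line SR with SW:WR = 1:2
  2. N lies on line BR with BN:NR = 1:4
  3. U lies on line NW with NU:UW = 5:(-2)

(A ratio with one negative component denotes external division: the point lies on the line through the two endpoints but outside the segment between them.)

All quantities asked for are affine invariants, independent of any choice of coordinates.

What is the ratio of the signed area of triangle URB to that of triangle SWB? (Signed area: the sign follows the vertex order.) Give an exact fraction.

[URB]:[SWB] = 10/3

Set B = (0, 0), S = (1, 0), R = (0, 1); any affine frame gives the same invariant.
1. W lies on line SR with SW:WR = 1:2 ⇒ W = (2/3, 1/3)
2. N lies on line BR with BN:NR = 1:4 ⇒ N = (0, 1/5)
3. U lies on line NW with NU:UW = 5:(-2) ⇒ U = (10/9, 19/45)
2·[URB] = 10/9, 2·[SWB] = 1/3
[URB]:[SWB] = 10/9:1/3 = 10/3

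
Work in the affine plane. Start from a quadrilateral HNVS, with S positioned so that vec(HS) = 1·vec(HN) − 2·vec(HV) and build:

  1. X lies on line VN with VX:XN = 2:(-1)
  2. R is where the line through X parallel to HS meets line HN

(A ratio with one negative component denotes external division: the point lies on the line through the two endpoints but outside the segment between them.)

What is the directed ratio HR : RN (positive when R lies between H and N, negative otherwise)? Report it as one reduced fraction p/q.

Assign H = (0, 0), N = (1, 0), V = (0, 1), S = (1, -2) — the answer is frame-independent, so this choice is without loss of generality.
1. X lies on line VN with VX:XN = 2:(-1) ⇒ X = (2, -1)
2. R is where the line through X parallel to HS meets line HN ⇒ R = (3/2, 0)
R = H + t·(N−H) with t = 3/2, so HR:RN = t:(1−t) = 3/2:-1/2

HR:RN = -3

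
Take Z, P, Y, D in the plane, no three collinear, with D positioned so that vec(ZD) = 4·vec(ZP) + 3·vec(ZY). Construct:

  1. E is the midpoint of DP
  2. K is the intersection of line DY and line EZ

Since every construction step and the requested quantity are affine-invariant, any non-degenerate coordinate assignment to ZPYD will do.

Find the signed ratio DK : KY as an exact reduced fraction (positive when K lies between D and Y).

DK:KY = -3/5

Work in coordinates with Z = (0, 0), P = (1, 0), Y = (0, 1), D = (4, 3).
1. E is the midpoint of DP ⇒ E = (5/2, 3/2)
2. K is the intersection of line DY and line EZ ⇒ K = (10, 6)
K = D + t·(Y−D) with t = -3/2, so DK:KY = t:(1−t) = -3/2:5/2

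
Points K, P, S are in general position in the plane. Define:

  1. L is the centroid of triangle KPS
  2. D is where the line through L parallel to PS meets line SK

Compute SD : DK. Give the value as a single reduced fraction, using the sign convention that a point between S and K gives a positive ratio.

SD:DK = 1/2

Set K = (0, 0), P = (1, 0), S = (0, 1); any affine frame gives the same invariant.
1. L is the centroid of triangle KPS ⇒ L = (1/3, 1/3)
2. D is where the line through L parallel to PS meets line SK ⇒ D = (0, 2/3)
D = S + t·(K−S) with t = 1/3, so SD:DK = t:(1−t) = 1/3:2/3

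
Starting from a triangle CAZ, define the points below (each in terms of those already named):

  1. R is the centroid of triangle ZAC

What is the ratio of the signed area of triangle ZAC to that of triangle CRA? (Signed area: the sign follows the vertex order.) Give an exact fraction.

Assign C = (0, 0), A = (1, 0), Z = (0, 1) — the answer is frame-independent, so this choice is without loss of generality.
1. R is the centroid of triangle ZAC ⇒ R = (1/3, 1/3)
2·[ZAC] = -1, 2·[CRA] = -1/3
[ZAC]:[CRA] = -1:-1/3 = 3

[ZAC]:[CRA] = 3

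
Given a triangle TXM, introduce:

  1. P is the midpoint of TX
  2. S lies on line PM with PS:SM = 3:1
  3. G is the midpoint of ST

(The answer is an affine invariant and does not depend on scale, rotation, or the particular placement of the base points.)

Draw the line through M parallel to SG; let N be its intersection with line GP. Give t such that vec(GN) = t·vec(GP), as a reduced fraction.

t = -1/3

Assign T = (0, 0), X = (1, 0), M = (0, 1) — the answer is frame-independent, so this choice is without loss of generality.
1. P is the midpoint of TX ⇒ P = (1/2, 0)
2. S lies on line PM with PS:SM = 3:1 ⇒ S = (1/8, 3/4)
3. G is the midpoint of ST ⇒ G = (1/16, 3/8)
through M parallel to SG: direction (-1/16, -3/8); meets GP at N = (-1/12, 1/2)
N = G + t·(P−G) with t = -1/3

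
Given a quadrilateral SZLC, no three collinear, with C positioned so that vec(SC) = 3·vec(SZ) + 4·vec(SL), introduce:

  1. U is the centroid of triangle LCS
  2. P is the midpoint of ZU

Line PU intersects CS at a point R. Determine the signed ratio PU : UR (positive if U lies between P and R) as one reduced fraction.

PU:UR = -5/2

Work in coordinates with S = (0, 0), Z = (1, 0), L = (0, 1), C = (3, 4).
1. U is the centroid of triangle LCS ⇒ U = (1, 5/3)
2. P is the midpoint of ZU ⇒ P = (1, 5/6)
line PU meets CS at R = (1, 4/3)
U = P + t·(R−P) with t = 5/3, so PU:UR = 5/3:-2/3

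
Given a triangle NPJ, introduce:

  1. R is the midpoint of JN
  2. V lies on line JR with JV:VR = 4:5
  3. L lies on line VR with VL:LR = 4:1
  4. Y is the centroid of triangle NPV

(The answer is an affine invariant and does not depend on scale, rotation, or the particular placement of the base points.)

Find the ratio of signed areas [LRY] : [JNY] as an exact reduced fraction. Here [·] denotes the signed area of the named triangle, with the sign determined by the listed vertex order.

Set N = (0, 0), P = (1, 0), J = (0, 1); any affine frame gives the same invariant.
1. R is the midpoint of JN ⇒ R = (0, 1/2)
2. V lies on line JR with JV:VR = 4:5 ⇒ V = (0, 7/9)
3. L lies on line VR with VL:LR = 4:1 ⇒ L = (0, 5/9)
4. Y is the centroid of triangle NPV ⇒ Y = (1/3, 7/27)
2·[LRY] = 1/54, 2·[JNY] = 1/3
[LRY]:[JNY] = 1/54:1/3 = 1/18

[LRY]:[JNY] = 1/18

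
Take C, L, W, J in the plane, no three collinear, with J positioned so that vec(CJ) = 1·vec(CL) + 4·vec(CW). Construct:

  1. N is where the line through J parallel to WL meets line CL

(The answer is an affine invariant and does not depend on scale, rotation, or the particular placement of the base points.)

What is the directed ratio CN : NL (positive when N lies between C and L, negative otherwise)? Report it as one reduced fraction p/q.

Set C = (0, 0), L = (1, 0), W = (0, 1), J = (1, 4); any affine frame gives the same invariant.
1. N is where the line through J parallel to WL meets line CL ⇒ N = (5, 0)
N = C + t·(L−C) with t = 5, so CN:NL = t:(1−t) = 5:-4

CN:NL = -5/4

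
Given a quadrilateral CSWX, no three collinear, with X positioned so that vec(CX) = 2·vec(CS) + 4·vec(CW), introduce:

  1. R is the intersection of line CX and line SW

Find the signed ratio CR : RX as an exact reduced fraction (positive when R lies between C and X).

Choose coordinates C = (0, 0), S = (1, 0), W = (0, 1), X = (2, 4).
1. R is the intersection of line CX and line SW ⇒ R = (1/3, 2/3)
R = C + t·(X−C) with t = 1/6, so CR:RX = t:(1−t) = 1/6:5/6

CR:RX = 1/5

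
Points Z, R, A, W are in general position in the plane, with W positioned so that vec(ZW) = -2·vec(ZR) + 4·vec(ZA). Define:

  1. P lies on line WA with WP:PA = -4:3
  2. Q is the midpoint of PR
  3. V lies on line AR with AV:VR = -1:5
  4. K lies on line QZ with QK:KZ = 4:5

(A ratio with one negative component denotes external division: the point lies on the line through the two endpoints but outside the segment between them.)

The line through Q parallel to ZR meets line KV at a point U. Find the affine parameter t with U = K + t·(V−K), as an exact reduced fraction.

Work in coordinates with Z = (0, 0), R = (1, 0), A = (0, 1), W = (-2, 4).
1. P lies on line WA with WP:PA = -4:3 ⇒ P = (6, -8)
2. Q is the midpoint of PR ⇒ Q = (7/2, -4)
3. V lies on line AR with AV:VR = -1:5 ⇒ V = (-1/4, 5/4)
4. K lies on line QZ with QK:KZ = 4:5 ⇒ K = (35/18, -20/9)
through Q parallel to ZR: direction (1, 0); meets KV at U = (767/250, -4)
U = K + t·(V−K) with t = -64/125

t = -64/125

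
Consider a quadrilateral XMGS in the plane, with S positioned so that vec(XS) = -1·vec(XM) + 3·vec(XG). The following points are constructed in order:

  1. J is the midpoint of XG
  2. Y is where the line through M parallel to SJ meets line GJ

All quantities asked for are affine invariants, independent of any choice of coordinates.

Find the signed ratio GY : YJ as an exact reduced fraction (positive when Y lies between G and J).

Set X = (0, 0), M = (1, 0), G = (0, 1), S = (-1, 3); any affine frame gives the same invariant.
1. J is the midpoint of XG ⇒ J = (0, 1/2)
2. Y is where the line through M parallel to SJ meets line GJ ⇒ Y = (0, 5/2)
Y = G + t·(J−G) with t = -3, so GY:YJ = t:(1−t) = -3:4

GY:YJ = -3/4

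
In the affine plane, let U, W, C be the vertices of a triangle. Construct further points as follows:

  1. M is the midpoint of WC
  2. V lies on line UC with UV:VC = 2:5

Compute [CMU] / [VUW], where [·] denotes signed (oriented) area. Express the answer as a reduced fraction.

[CMU]:[VUW] = -7/4

Choose coordinates U = (0, 0), W = (1, 0), C = (0, 1).
1. M is the midpoint of WC ⇒ M = (1/2, 1/2)
2. V lies on line UC with UV:VC = 2:5 ⇒ V = (0, 2/7)
2·[CMU] = -1/2, 2·[VUW] = 2/7
[CMU]:[VUW] = -1/2:2/7 = -7/4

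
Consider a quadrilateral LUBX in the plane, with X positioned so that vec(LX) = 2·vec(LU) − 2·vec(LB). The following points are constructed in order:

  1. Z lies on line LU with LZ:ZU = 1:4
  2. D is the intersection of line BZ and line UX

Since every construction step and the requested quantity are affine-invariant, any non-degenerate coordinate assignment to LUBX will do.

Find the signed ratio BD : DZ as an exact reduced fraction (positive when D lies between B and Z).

BD:DZ = -5/8

Choose coordinates L = (0, 0), U = (1, 0), B = (0, 1), X = (2, -2).
1. Z lies on line LU with LZ:ZU = 1:4 ⇒ Z = (1/5, 0)
2. D is the intersection of line BZ and line UX ⇒ D = (-1/3, 8/3)
D = B + t·(Z−B) with t = -5/3, so BD:DZ = t:(1−t) = -5/3:8/3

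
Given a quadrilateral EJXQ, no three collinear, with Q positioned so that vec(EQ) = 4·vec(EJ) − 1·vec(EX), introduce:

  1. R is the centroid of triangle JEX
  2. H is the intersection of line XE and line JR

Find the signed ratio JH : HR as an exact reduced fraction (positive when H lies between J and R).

JH:HR = -3

Work in coordinates with E = (0, 0), J = (1, 0), X = (0, 1), Q = (4, -1).
1. R is the centroid of triangle JEX ⇒ R = (1/3, 1/3)
2. H is the intersection of line XE and line JR ⇒ H = (0, 1/2)
H = J + t·(R−J) with t = 3/2, so JH:HR = t:(1−t) = 3/2:-1/2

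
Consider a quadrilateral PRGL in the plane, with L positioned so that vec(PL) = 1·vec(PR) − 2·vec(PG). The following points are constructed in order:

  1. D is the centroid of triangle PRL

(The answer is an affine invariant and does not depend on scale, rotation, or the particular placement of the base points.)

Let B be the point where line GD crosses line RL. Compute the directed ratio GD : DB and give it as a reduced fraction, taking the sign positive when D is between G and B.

Work in coordinates with P = (0, 0), R = (1, 0), G = (0, 1), L = (1, -2).
1. D is the centroid of triangle PRL ⇒ D = (2/3, -2/3)
line GD meets RL at B = (1, -3/2)
D = G + t·(B−G) with t = 2/3, so GD:DB = 2/3:1/3

GD:DB = 2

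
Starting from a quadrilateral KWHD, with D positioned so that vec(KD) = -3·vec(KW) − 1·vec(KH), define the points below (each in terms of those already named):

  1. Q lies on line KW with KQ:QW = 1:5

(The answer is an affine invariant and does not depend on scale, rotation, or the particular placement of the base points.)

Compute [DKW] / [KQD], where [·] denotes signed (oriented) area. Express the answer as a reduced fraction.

[DKW]:[KQD] = 6

Work in coordinates with K = (0, 0), W = (1, 0), H = (0, 1), D = (-3, -1).
1. Q lies on line KW with KQ:QW = 1:5 ⇒ Q = (1/6, 0)
2·[DKW] = -1, 2·[KQD] = -1/6
[DKW]:[KQD] = -1:-1/6 = 6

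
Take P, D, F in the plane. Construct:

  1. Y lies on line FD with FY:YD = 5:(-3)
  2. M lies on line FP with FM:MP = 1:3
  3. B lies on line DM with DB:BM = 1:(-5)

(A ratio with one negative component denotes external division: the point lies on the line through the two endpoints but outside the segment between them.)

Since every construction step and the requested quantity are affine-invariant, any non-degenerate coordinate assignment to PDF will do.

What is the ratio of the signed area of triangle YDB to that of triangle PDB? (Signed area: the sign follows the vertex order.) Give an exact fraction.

[YDB]:[PDB] = 1/2

Set P = (0, 0), D = (1, 0), F = (0, 1); any affine frame gives the same invariant.
1. Y lies on line FD with FY:YD = 5:(-3) ⇒ Y = (5/2, -3/2)
2. M lies on line FP with FM:MP = 1:3 ⇒ M = (0, 3/4)
3. B lies on line DM with DB:BM = 1:(-5) ⇒ B = (5/4, -3/16)
2·[YDB] = -3/32, 2·[PDB] = -3/16
[YDB]:[PDB] = -3/32:-3/16 = 1/2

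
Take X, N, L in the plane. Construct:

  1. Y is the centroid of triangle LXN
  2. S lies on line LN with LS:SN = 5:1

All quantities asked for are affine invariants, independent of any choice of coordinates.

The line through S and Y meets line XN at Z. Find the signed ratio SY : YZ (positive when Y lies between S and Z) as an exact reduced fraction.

SY:YZ = -1/2

Work in coordinates with X = (0, 0), N = (1, 0), L = (0, 1).
1. Y is the centroid of triangle LXN ⇒ Y = (1/3, 1/3)
2. S lies on line LN with LS:SN = 5:1 ⇒ S = (5/6, 1/6)
line SY meets XN at Z = (4/3, 0)
Y = S + t·(Z−S) with t = -1, so SY:YZ = -1:2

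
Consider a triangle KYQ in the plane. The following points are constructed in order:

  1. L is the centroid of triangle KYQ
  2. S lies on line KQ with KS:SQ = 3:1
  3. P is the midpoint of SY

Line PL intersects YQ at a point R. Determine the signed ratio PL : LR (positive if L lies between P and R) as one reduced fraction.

Assign K = (0, 0), Y = (1, 0), Q = (0, 1) — the answer is frame-independent, so this choice is without loss of generality.
1. L is the centroid of triangle KYQ ⇒ L = (1/3, 1/3)
2. S lies on line KQ with KS:SQ = 3:1 ⇒ S = (0, 3/4)
3. P is the midpoint of SY ⇒ P = (1/2, 3/8)
line PL meets YQ at R = (3/5, 2/5)
L = P + t·(R−P) with t = -5/3, so PL:LR = -5/3:8/3

PL:LR = -5/8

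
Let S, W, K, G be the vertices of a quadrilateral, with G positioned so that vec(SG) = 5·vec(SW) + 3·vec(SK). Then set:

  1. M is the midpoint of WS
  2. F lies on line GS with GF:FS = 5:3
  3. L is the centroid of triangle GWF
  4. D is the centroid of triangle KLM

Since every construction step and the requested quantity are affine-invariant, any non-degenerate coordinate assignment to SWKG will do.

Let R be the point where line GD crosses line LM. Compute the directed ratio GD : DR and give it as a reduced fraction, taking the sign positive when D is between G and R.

GD:DR = -4/5

Work in coordinates with S = (0, 0), W = (1, 0), K = (0, 1), G = (5, 3).
1. M is the midpoint of WS ⇒ M = (1/2, 0)
2. F lies on line GS with GF:FS = 5:3 ⇒ F = (15/8, 9/8)
3. L is the centroid of triangle GWF ⇒ L = (21/8, 11/8)
4. D is the centroid of triangle KLM ⇒ D = (25/24, 19/24)
line GD meets LM at R = (575/96, 341/96)
D = G + t·(R−G) with t = -4, so GD:DR = -4:5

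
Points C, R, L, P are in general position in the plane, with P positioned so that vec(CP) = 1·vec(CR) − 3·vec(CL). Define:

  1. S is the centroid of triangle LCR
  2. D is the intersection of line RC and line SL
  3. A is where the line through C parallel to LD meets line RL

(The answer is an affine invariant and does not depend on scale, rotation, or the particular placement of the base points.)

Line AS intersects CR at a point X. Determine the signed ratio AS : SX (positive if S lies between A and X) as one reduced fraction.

AS:SX = 5

Set C = (0, 0), R = (1, 0), L = (0, 1), P = (1, -3); any affine frame gives the same invariant.
1. S is the centroid of triangle LCR ⇒ S = (1/3, 1/3)
2. D is the intersection of line RC and line SL ⇒ D = (1/2, 0)
3. A is where the line through C parallel to LD meets line RL ⇒ A = (-1, 2)
line AS meets CR at X = (3/5, 0)
S = A + t·(X−A) with t = 5/6, so AS:SX = 5/6:1/6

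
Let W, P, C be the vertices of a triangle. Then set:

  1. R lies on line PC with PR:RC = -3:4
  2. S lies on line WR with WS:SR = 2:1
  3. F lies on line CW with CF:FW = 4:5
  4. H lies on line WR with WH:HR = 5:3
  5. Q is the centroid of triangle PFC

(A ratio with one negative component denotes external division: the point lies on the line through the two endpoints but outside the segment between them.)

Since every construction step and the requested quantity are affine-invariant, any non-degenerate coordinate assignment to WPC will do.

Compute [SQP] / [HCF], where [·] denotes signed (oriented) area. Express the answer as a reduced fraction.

Work in coordinates with W = (0, 0), P = (1, 0), C = (0, 1).
1. R lies on line PC with PR:RC = -3:4 ⇒ R = (4, -3)
2. S lies on line WR with WS:SR = 2:1 ⇒ S = (8/3, -2)
3. F lies on line CW with CF:FW = 4:5 ⇒ F = (0, 5/9)
4. H lies on line WR with WH:HR = 5:3 ⇒ H = (5/2, -15/8)
5. Q is the centroid of triangle PFC ⇒ Q = (1/3, 14/27)
2·[SQP] = -38/81, 2·[HCF] = 10/9
[SQP]:[HCF] = -38/81:10/9 = -19/45

[SQP]:[HCF] = -19/45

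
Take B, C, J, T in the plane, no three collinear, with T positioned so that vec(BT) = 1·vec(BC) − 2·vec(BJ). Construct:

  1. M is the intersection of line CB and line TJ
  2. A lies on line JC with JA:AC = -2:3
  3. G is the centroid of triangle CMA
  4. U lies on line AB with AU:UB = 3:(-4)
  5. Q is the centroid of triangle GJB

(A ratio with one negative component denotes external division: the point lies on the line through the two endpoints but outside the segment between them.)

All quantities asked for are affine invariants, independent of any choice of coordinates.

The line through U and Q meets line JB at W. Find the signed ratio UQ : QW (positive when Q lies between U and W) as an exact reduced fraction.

UQ:QW = 107

Assign B = (0, 0), C = (1, 0), J = (0, 1), T = (1, -2) — the answer is frame-independent, so this choice is without loss of generality.
1. M is the intersection of line CB and line TJ ⇒ M = (1/3, 0)
2. A lies on line JC with JA:AC = -2:3 ⇒ A = (-2, 3)
3. G is the centroid of triangle CMA ⇒ G = (-2/9, 1)
4. U lies on line AB with AU:UB = 3:(-4) ⇒ U = (-8, 12)
5. Q is the centroid of triangle GJB ⇒ Q = (-2/27, 2/3)
line UQ meets JB at W = (0, 60/107)
Q = U + t·(W−U) with t = 107/108, so UQ:QW = 107/108:1/108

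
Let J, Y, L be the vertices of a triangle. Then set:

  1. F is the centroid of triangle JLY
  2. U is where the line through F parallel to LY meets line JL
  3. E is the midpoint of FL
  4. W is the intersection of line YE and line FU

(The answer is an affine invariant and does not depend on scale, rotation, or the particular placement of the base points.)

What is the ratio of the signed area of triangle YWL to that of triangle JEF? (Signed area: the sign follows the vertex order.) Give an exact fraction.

[YWL]:[JEF] = 2

Assign J = (0, 0), Y = (1, 0), L = (0, 1) — the answer is frame-independent, so this choice is without loss of generality.
1. F is the centroid of triangle JLY ⇒ F = (1/3, 1/3)
2. U is where the line through F parallel to LY meets line JL ⇒ U = (0, 2/3)
3. E is the midpoint of FL ⇒ E = (1/6, 2/3)
4. W is the intersection of line YE and line FU ⇒ W = (-2/3, 4/3)
2·[YWL] = -1/3, 2·[JEF] = -1/6
[YWL]:[JEF] = -1/3:-1/6 = 2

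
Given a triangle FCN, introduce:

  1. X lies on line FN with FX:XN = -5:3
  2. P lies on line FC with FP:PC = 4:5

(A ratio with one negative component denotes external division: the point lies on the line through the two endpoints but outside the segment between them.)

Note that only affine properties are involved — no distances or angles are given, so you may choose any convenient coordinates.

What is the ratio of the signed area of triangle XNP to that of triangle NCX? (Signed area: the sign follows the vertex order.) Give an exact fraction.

Work in coordinates with F = (0, 0), C = (1, 0), N = (0, 1).
1. X lies on line FN with FX:XN = -5:3 ⇒ X = (0, 5/2)
2. P lies on line FC with FP:PC = 4:5 ⇒ P = (4/9, 0)
2·[XNP] = 2/3, 2·[NCX] = 3/2
[XNP]:[NCX] = 2/3:3/2 = 4/9

[XNP]:[NCX] = 4/9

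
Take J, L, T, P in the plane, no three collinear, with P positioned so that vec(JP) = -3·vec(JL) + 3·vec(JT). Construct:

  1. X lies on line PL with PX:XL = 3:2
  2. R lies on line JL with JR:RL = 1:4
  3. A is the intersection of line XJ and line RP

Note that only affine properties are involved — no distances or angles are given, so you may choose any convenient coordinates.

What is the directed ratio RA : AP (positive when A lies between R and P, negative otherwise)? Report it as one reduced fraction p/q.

Choose coordinates J = (0, 0), L = (1, 0), T = (0, 1), P = (-3, 3).
1. X lies on line PL with PX:XL = 3:2 ⇒ X = (-3/5, 6/5)
2. R lies on line JL with JR:RL = 1:4 ⇒ R = (1/5, 0)
3. A is the intersection of line XJ and line RP ⇒ A = (-3/17, 6/17)
A = R + t·(P−R) with t = 2/17, so RA:AP = t:(1−t) = 2/17:15/17

RA:AP = 2/15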